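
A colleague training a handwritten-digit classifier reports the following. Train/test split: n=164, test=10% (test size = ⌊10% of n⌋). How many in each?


Test = ⌊164·10/100⌋ = 16
Train = 164 - 16 = 148

Train: 148, Test: 16


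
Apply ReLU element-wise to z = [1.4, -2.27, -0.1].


ReLU(1.4) = max(0, 1.4) = 1.4
ReLU(-2.27) = max(0, -2.27) = 0.0
ReLU(-0.1) = max(0, -0.1) = 0.0
result = [1.4, 0.0, 0.0]

[1.4, 0.0, 0.0]


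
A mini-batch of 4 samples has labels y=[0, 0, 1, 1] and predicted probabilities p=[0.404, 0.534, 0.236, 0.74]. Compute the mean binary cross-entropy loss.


L[0] = -ln(1-0.404) = -ln(0.596) = 0.5175
L[1] = -ln(1-0.534) = -ln(0.466) = 0.7636
L[2] = -ln(0.236) = 1.4439
L[3] = -ln(0.74) = 0.3011
mean = (0.5175 + 0.7636 + 1.4439 + 0.3011)/4 = 0.7565

0.7565


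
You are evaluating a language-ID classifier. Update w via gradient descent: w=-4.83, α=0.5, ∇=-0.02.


w_new = w - α·∇
= -4.83 - 0.5·-0.02
= -4.83 + 0.01
= -4.82

-4.82


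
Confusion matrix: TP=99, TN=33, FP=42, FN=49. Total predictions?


Total = TP + TN + FP + FN
= 99 + 33 + 42 + 49
= 223
(Predicted positive: 141, predicted negative: 82)

223


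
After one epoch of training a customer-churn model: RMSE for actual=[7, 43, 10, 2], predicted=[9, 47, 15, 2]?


MSE = 45/4 = 11.25
RMSE = √(45/4) = 3.3541

3.3541


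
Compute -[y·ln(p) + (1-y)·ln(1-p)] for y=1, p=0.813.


BCE = -[y·ln(p) + (1-y)·ln(1-p)]
= -1·ln(0.813) - 0
= -ln(0.813) = 0.207

0.207


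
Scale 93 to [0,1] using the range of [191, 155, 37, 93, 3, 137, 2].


min=2, max=191
(93-2)/(191-2) = 91/189 = 0.4815

0.4815


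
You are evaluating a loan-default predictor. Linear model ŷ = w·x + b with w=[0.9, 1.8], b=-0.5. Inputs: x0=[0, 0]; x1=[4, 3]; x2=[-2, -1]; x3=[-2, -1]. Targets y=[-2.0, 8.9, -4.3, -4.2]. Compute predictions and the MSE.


ŷ0 = (0.9)·(0) + (1.8)·(0) - 0.5 = -0.5
ŷ1 = (0.9)·(4) + (1.8)·(3) - 0.5 = 8.5
ŷ2 = (0.9)·(-2) + (1.8)·(-1) - 0.5 = -4.1
ŷ3 = (0.9)·(-2) + (1.8)·(-1) - 0.5 = -4.1
errors² = [2.25, 0.16, 0.04, 0.01]
MSE = 2.4600/4 = 0.615

0.615


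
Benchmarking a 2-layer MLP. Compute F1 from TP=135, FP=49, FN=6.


Precision = 135/184 = 0.7337
Recall = 135/141 = 0.9574
F1 = 2·P·R/(P+R) = 2·TP/(2·TP+FP+FN) = 270/(270+49+6) = 270/325 = 0.8308

0.8308


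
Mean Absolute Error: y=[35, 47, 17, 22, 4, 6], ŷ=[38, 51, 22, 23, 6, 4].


Absolute errors: |35-38|=3, |47-51|=4, |17-22|=5, |22-23|=1, |4-6|=2, |6-4|=2
Sum = 17
MAE = 17/6 = 17/6

17/6


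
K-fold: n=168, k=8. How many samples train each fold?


Fold size = 168/8 = 21
Training per fold = 168 - 21 = 147

147


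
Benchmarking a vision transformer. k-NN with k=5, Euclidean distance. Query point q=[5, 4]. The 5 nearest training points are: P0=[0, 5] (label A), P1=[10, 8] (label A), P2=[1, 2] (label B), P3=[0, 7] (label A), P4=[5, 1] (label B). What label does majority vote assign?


d(q,P0) = 5.099  (label A)
d(q,P1) = 6.4031  (label A)
d(q,P2) = 4.4721  (label B)
d(q,P3) = 5.831  (label A)
d(q,P4) = 3.0  (label B)
Votes: A=3, B=2
Majority → A

A


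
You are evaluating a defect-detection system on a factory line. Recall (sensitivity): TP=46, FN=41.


Recall = TP/(TP+FN)
= 46/(46+41)
= 46/87 = 52.87%

52.87%


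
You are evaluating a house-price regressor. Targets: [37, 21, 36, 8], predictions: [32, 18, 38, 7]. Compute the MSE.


Squared errors: (37-32)²=25, (21-18)²=9, (36-38)²=4, (8-7)²=1
Sum = 39
MSE = 39/4 = 39/4

39/4


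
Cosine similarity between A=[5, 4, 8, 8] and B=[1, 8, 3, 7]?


A·B = 5·1 + 4·8 + 8·3 + 8·7 = 117
‖A‖ = √169 = 13, ‖B‖ = √123 = 11.0905
cos = 117/(√169·√123) = 117/√20787 = 0.8115

0.8115


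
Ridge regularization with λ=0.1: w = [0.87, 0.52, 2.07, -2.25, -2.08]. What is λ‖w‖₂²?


‖w‖₂² = (0.87)² + (0.52)² + (2.07)² + (-2.25)² + (-2.08)²
     = 0.7569 + 0.2704 + 4.2849 + 5.0625 + 4.3264
     = 14.7011
λ·‖w‖₂² = 0.1·14.7011 = 1.47011

1.47011


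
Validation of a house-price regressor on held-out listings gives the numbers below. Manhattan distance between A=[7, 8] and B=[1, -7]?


d = |7-1| + |8+ 7|
  = 6 + 15
  = 21

21


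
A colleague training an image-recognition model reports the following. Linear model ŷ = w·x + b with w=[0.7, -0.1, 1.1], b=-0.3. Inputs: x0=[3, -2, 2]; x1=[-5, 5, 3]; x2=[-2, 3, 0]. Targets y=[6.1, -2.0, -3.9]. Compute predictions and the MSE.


ŷ0 = (0.7)·(3) + (-0.1)·(-2) + (1.1)·(2) - 0.3 = 4.2
ŷ1 = (0.7)·(-5) + (-0.1)·(5) + (1.1)·(3) - 0.3 = -1.0
ŷ2 = (0.7)·(-2) + (-0.1)·(3) + (1.1)·(0) - 0.3 = -2.0
errors² = [3.61, 1.0, 3.61]
MSE = 8.2200/3 = 2.74

2.74


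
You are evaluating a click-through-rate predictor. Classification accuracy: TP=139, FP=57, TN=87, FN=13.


Accuracy = (TP+TN)/(TP+TN+FP+FN)
= (139+87)/(296)
= 226/296 = 76.35%

76.35%


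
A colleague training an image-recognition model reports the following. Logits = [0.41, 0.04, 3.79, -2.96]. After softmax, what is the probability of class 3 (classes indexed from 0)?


Exponentials: e^0.41=1.5068, e^0.04=1.0408, e^3.79=44.2564, e^-2.96=0.0518
Sum = 46.8558
Softmax = [0.0322, 0.0222, 0.9445, 0.0011]
p[3] = 0.0518/46.8558 = 0.0011

0.0011


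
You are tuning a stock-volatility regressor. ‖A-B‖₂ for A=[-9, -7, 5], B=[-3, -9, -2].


d = √((-9+ 3)² + (-7+ 9)² + (5+ 2)²)
  = √(36 + 4 + 49)
  = √89 = 9.434

9.434


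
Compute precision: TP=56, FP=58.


Precision = TP/(TP+FP)
= 56/(56+58)
= 56/114 = 49.12%

49.12%


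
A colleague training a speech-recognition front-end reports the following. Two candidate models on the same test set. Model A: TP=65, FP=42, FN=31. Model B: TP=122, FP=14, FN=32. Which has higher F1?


Model A: P=65/107=0.6075, R=65/96=0.6771, F1=2PR/(P+R)=2TP/(2TP+FP+FN)=130/203=0.6404
Model B: P=122/136=0.8971, R=122/154=0.7922, F1=2PR/(P+R)=2TP/(2TP+FP+FN)=244/290=0.8414
0.6404 < 0.8414 → Model B

Model B


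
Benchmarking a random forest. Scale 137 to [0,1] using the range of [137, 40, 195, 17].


min=17, max=195
(137-17)/(195-17) = 120/178 = 0.6742

0.6742


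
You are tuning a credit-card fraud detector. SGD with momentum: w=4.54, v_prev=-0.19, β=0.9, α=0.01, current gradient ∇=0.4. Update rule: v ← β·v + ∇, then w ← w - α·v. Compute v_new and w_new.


v_new = 0.9·-0.19 + 0.4 = -0.171 + 0.4 = 0.229
w_new = 4.54 - 0.01·0.229 = 4.54 - 0.00229 = 4.53771

v_new=0.229, w_new=4.53771


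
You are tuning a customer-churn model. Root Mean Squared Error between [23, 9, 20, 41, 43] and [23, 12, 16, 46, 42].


MSE = 51/5 = 10.2
RMSE = √(51/5) = 3.1937

3.1937


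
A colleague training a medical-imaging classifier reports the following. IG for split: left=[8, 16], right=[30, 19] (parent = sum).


Parent = [38, 35], H_parent = 0.9988
H_left = 0.9183 (n=24), H_right = 0.9633 (n=49)
H_children = (24/73)·0.9183 + (49/73)·0.9633 = 0.9485
IG = 0.9988 - 0.9485 = 0.0503

0.0503


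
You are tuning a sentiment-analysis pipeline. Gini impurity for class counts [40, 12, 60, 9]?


Probabilities: [40/121, 12/121, 60/121, 9/121] ≈ [0.3306, 0.0992, 0.4959, 0.0744]
Σpᵢ² = (1600 + 144 + 3600 + 81)/121² = 5425/14641
Gini = 1 - Σpᵢ² = 1 - 5425/14641 = 0.6295

0.6295


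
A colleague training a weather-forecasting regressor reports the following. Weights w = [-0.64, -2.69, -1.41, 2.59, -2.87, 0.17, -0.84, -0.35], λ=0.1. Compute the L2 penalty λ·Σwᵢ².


‖w‖₂² = (-0.64)² + (-2.69)² + (-1.41)² + (2.59)² + (-2.87)² + (0.17)² + (-0.84)² + (-0.35)²
     = 0.4096 + 7.2361 + 1.9881 + 6.7081 + 8.2369 + 0.0289 + 0.7056 + 0.1225
     = 25.4358
λ·‖w‖₂² = 0.1·25.4358 = 2.54358

2.54358


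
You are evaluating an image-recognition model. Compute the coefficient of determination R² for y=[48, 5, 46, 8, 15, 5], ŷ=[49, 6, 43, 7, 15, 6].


ȳ = 21.1667
SS_res = Σ(y-ŷ)² = 13
SS_tot = Σ(y-ȳ)² = 2070.83
R² = 1 - SS_res/SS_tot = 1 - 0.0063 = 0.9937

0.9937


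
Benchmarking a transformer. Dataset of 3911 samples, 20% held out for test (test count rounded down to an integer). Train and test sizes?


Test = ⌊3911·20/100⌋ = 782
Train = 3911 - 782 = 3129

Train: 3129, Test: 782


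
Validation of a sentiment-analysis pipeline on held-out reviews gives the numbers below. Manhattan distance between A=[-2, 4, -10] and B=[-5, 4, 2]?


d = |-2+ 5| + |4-4| + |-10-2|
  = 3 + 0 + 12
  = 15

15


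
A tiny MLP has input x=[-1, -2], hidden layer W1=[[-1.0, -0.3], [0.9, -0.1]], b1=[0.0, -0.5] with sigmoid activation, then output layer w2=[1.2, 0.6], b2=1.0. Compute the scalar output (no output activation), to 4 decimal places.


z1[0] = (-1.0)·(-1) + (-0.3)·(-2) + 0.0 = 1.6
z1[1] = (0.9)·(-1) + (-0.1)·(-2) - 0.5 = -1.2
h = sigmoid(z1) = [0.832, 0.2315]
output = (1.2)·(0.832) + (0.6)·(0.2315) + 1.0 = 2.1373

2.1373


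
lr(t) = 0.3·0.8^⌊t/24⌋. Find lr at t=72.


n_drops = ⌊72/24⌋ = 3
lr = 0.3·0.8^3 = 0.3·0.512 = 0.1536

0.1536


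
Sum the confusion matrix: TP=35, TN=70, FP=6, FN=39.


Total = TP + TN + FP + FN
= 35 + 70 + 6 + 39
= 150
(Predicted positive: 41, predicted negative: 109)

150


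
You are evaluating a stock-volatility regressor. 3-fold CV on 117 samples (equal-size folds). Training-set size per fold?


Fold size = 117/3 = 39
Training per fold = 117 - 39 = 78

78


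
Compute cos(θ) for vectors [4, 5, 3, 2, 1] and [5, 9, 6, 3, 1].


A·B = 4·5 + 5·9 + 3·6 + 2·3 + 1·1 = 90
‖A‖ = √55 = 7.4162, ‖B‖ = √152 = 12.3288
cos = 90/(√55·√152) = 90/√8360 = 0.9843

0.9843


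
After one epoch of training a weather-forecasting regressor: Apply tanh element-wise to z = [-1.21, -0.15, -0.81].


tanh(-1.21) = -0.8367
tanh(-0.15) = -0.1489
tanh(-0.81) = -0.6696
result = [-0.8367, -0.1489, -0.6696]

[-0.8367, -0.1489, -0.6696]


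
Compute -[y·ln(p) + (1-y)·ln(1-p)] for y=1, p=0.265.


BCE = -[y·ln(p) + (1-y)·ln(1-p)]
= -1·ln(0.265) - 0
= -ln(0.265) = 1.328

1.328


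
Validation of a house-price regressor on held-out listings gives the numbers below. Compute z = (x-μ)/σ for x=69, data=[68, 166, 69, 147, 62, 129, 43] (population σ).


μ = 97.7143, σ = 44.797
z = (69 - 97.7143)/44.797 = -0.641

-0.641


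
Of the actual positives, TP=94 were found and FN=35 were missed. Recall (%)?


Recall = TP/(TP+FN)
= 94/(94+35)
= 94/129 = 72.87%

72.87%


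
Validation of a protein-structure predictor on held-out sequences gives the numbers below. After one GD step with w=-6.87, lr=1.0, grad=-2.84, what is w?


w_new = w - α·∇
= -6.87 - 1.0·-2.84
= -6.87 + 2.84
= -4.03

-4.03


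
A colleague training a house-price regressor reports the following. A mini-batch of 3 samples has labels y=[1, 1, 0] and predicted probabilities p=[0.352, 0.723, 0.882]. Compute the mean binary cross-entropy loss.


L[0] = -ln(0.352) = 1.0441
L[1] = -ln(0.723) = 0.3243
L[2] = -ln(1-0.882) = -ln(0.118) = 2.1371
mean = (1.0441 + 0.3243 + 2.1371)/3 = 1.1685

1.1685


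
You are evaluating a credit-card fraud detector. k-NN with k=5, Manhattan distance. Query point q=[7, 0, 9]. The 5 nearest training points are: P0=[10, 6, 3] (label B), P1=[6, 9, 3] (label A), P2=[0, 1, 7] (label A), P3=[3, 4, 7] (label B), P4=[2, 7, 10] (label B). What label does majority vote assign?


d(q,P0) = 15  (label B)
d(q,P1) = 16  (label A)
d(q,P2) = 10  (label A)
d(q,P3) = 10  (label B)
d(q,P4) = 13  (label B)
Votes: A=2, B=3
Majority → B

B


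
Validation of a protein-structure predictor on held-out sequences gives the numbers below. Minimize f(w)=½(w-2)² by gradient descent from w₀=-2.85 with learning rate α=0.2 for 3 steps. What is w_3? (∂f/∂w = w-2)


step 1: grad = -2.85-2 = -4.85; w = -2.85 - 0.2·(-4.85) = -1.88
step 2: grad = -1.88-2 = -3.88; w = -1.88 - 0.2·(-3.88) = -1.104
step 3: grad = -1.104-2 = -3.104; w = -1.104 - 0.2·(-3.104) = -0.4832

-0.4832


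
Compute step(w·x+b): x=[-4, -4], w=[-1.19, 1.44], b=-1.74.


z = (-4)·(-1.19) + (-4)·(1.44) - 1.74
  = -2.74
step(z) = 0 (z<0)

0


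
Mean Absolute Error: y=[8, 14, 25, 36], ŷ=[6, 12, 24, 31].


Absolute errors: |8-6|=2, |14-12|=2, |25-24|=1, |36-31|=5
Sum = 10
MAE = 10/4 = 5/2

5/2


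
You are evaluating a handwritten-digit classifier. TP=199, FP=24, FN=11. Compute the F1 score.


Precision = 199/223 = 0.8924
Recall = 199/210 = 0.9476
F1 = 2·P·R/(P+R) = 2·TP/(2·TP+FP+FN) = 398/(398+24+11) = 398/433 = 0.9192

0.9192


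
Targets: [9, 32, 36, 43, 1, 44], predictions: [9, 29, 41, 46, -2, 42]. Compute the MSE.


Squared errors: (9-9)²=0, (32-29)²=9, (36-41)²=25, (43-46)²=9, (1+ 2)²=9, (44-42)²=4
Sum = 56
MSE = 56/6 = 28/3

28/3


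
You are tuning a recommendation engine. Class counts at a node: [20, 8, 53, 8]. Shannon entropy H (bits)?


Probabilities: [20/89, 8/89, 53/89, 8/89] ≈ [0.2247, 0.0899, 0.5955, 0.0899]
H = -((20/89)·log₂(20/89) + (8/89)·log₂(8/89) + (53/89)·log₂(53/89) + (8/89)·log₂(8/89))
  = 1.5542 bits

1.5542 bits


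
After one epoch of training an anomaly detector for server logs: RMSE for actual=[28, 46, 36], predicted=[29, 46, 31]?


MSE = 26/3 = 8.6667
RMSE = √(26/3) = 2.9439

2.9439


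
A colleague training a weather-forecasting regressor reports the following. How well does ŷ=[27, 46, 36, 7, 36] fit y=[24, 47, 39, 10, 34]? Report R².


ȳ = 30.8
SS_res = Σ(y-ŷ)² = 32
SS_tot = Σ(y-ȳ)² = 818.8
R² = 1 - SS_res/SS_tot = 1 - 0.0391 = 0.9609

0.9609


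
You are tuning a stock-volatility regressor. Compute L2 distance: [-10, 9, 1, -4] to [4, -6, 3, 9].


d = √((-10-4)² + (9+ 6)² + (1-3)² + (-4-9)²)
  = √(196 + 225 + 4 + 169)
  = √594 = 24.3721

24.3721


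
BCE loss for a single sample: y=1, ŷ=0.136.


BCE = -[y·ln(p) + (1-y)·ln(1-p)]
= -1·ln(0.136) - 0
= -ln(0.136) = 1.9951

1.9951


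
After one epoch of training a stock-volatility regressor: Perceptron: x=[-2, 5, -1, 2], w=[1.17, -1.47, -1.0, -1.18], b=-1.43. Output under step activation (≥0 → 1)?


z = (-2)·(1.17) + (5)·(-1.47) + (-1)·(-1.0) + (2)·(-1.18) - 1.43
  = -12.48
step(z) = 0 (z<0)

0


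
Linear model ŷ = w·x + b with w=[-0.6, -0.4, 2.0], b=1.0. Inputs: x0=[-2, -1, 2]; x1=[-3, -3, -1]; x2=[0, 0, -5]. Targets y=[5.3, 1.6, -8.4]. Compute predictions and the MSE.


ŷ0 = (-0.6)·(-2) + (-0.4)·(-1) + (2.0)·(2) + 1.0 = 6.6
ŷ1 = (-0.6)·(-3) + (-0.4)·(-3) + (2.0)·(-1) + 1.0 = 2.0
ŷ2 = (-0.6)·(0) + (-0.4)·(0) + (2.0)·(-5) + 1.0 = -9.0
errors² = [1.69, 0.16, 0.36]
MSE = 2.2100/3 = 0.7367

0.7367


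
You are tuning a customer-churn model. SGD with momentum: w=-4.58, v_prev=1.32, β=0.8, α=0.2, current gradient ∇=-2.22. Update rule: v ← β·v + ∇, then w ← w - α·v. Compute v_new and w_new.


v_new = 0.8·1.32 - 2.22 = 1.056 - 2.22 = -1.164
w_new = -4.58 - 0.2·-1.164 = -4.58 + 0.2328 = -4.3472

v_new=-1.164, w_new=-4.3472


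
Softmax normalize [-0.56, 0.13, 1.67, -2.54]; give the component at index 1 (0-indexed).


Exponentials: e^-0.56=0.5712, e^0.13=1.1388, e^1.67=5.3122, e^-2.54=0.0789
Sum = 7.1011
Softmax = [0.0804, 0.1604, 0.7481, 0.0111]
p[1] = 1.1388/7.1011 = 0.1604

0.1604


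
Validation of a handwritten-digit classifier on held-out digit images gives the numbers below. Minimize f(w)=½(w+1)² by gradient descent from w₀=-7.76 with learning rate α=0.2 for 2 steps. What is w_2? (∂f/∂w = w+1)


step 1: grad = -7.76+1 = -6.76; w = -7.76 - 0.2·(-6.76) = -6.408
step 2: grad = -6.408+1 = -5.408; w = -6.408 - 0.2·(-5.408) = -5.3264

-5.3264


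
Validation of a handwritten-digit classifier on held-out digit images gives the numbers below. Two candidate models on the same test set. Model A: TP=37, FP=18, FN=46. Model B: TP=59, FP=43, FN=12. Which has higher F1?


Model A: P=37/55=0.6727, R=37/83=0.4458, F1=2PR/(P+R)=2TP/(2TP+FP+FN)=74/138=0.5362
Model B: P=59/102=0.5784, R=59/71=0.831, F1=2PR/(P+R)=2TP/(2TP+FP+FN)=118/173=0.6821
0.5362 < 0.6821 → Model B

Model B


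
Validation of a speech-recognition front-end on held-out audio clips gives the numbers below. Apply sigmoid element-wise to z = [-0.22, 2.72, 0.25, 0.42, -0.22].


σ(-0.22) = 1/(1+e^0.22) = 0.4452
σ(2.72) = 1/(1+e^-2.72) = 0.9382
σ(0.25) = 1/(1+e^-0.25) = 0.5622
σ(0.42) = 1/(1+e^-0.42) = 0.6035
σ(-0.22) = 1/(1+e^0.22) = 0.4452
result = [0.4452, 0.9382, 0.5622, 0.6035, 0.4452]

[0.4452, 0.9382, 0.5622, 0.6035, 0.4452]


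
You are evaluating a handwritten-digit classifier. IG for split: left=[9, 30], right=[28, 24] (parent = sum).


Parent = [37, 54], H_parent = 0.9747
H_left = 0.7793 (n=39), H_right = 0.9957 (n=52)
H_children = (39/91)·0.7793 + (52/91)·0.9957 = 0.903
IG = 0.9747 - 0.903 = 0.0717

0.0717


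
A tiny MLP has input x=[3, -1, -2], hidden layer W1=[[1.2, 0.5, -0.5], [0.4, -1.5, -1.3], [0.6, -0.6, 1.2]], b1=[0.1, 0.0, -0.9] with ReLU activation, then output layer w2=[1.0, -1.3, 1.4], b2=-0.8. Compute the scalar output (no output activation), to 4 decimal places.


z1[0] = (1.2)·(3) + (0.5)·(-1) + (-0.5)·(-2) + 0.1 = 4.2
z1[1] = (0.4)·(3) + (-1.5)·(-1) + (-1.3)·(-2) + 0.0 = 5.3
z1[2] = (0.6)·(3) + (-0.6)·(-1) + (1.2)·(-2) - 0.9 = -0.9
h = ReLU(z1) = [4.2, 5.3, 0.0]
output = (1.0)·(4.2) + (-1.3)·(5.3) + (1.4)·(0.0) - 0.8 = -3.49

-3.49


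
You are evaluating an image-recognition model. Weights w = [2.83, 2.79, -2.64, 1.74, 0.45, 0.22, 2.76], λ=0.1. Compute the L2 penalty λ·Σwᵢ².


‖w‖₂² = (2.83)² + (2.79)² + (-2.64)² + (1.74)² + (0.45)² + (0.22)² + (2.76)²
     = 8.0089 + 7.7841 + 6.9696 + 3.0276 + 0.2025 + 0.0484 + 7.6176
     = 33.6587
λ·‖w‖₂² = 0.1·33.6587 = 3.36587

3.36587


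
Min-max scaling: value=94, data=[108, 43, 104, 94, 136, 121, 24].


min=24, max=136
(94-24)/(136-24) = 70/112 = 0.625

0.625


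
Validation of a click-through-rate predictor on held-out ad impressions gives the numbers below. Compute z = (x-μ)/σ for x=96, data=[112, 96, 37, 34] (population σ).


μ = 69.75, σ = 34.7302
z = (96 - 69.75)/34.7302 = 0.7558

0.7558


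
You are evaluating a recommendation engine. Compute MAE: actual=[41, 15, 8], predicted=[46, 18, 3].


Absolute errors: |41-46|=5, |15-18|=3, |8-3|=5
Sum = 13
MAE = 13/3 = 13/3

13/3


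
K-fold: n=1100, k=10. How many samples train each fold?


Fold size = 1100/10 = 110
Training per fold = 1100 - 110 = 990

990


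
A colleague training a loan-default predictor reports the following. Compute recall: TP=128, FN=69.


Recall = TP/(TP+FN)
= 128/(128+69)
= 128/197 = 64.97%

64.97%


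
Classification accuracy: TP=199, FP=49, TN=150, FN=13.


Accuracy = (TP+TN)/(TP+TN+FP+FN)
= (199+150)/(411)
= 349/411 = 84.91%

84.91%


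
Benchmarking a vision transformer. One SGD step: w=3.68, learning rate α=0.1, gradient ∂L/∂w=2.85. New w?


w_new = w - α·∇
= 3.68 - 0.1·2.85
= 3.68 - 0.285
= 3.395

3.395


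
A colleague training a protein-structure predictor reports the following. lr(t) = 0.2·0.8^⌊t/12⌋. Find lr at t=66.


n_drops = ⌊66/12⌋ = 5
lr = 0.2·0.8^5 = 0.2·0.32768 = 0.065536

0.065536


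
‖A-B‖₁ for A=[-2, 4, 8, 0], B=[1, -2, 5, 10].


d = |-2-1| + |4+ 2| + |8-5| + |0-10|
  = 3 + 6 + 3 + 10
  = 22

22


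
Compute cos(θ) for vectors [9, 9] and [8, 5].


A·B = 9·8 + 9·5 = 117
‖A‖ = √162 = 12.7279, ‖B‖ = √89 = 9.434
cos = 117/(√162·√89) = 117/√14418 = 0.9744

0.9744


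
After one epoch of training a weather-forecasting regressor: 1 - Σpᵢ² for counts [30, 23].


Probabilities: [30/53, 23/53] ≈ [0.566, 0.434]
Σpᵢ² = (900 + 529)/53² = 1429/2809
Gini = 1 - Σpᵢ² = 1 - 1429/2809 = 0.4913

0.4913


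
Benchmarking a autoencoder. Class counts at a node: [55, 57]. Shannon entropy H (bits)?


Probabilities: [55/112, 57/112] ≈ [0.4911, 0.5089]
H = -((55/112)·log₂(55/112) + (57/112)·log₂(57/112))
  = 0.9998 bits

0.9998 bits


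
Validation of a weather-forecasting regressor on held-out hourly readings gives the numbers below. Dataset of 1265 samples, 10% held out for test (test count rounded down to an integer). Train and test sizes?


Test = ⌊1265·10/100⌋ = 126
Train = 1265 - 126 = 1139

Train: 1139, Test: 126


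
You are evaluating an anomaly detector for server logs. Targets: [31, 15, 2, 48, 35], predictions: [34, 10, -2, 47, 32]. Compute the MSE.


Squared errors: (31-34)²=9, (15-10)²=25, (2+ 2)²=16, (48-47)²=1, (35-32)²=9
Sum = 60
MSE = 60/5 = 12

12


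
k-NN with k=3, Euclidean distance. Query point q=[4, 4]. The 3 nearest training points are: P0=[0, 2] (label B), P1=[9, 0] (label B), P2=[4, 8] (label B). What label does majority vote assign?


d(q,P0) = 4.4721  (label B)
d(q,P1) = 6.4031  (label B)
d(q,P2) = 4.0  (label B)
Votes: A=0, B=3
Majority → B

B


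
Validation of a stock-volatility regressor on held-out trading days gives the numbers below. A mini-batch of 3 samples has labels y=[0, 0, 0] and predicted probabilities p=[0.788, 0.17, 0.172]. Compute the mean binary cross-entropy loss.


L[0] = -ln(1-0.788) = -ln(0.212) = 1.5512
L[1] = -ln(1-0.17) = -ln(0.83) = 0.1863
L[2] = -ln(1-0.172) = -ln(0.828) = 0.1887
mean = (1.5512 + 0.1863 + 0.1887)/3 = 0.6421

0.6421


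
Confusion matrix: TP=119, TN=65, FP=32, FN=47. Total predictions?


Total = TP + TN + FP + FN
= 119 + 65 + 32 + 47
= 263
(Predicted positive: 151, predicted negative: 112)

263


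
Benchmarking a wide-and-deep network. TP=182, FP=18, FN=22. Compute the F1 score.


Precision = 182/200 = 0.91
Recall = 182/204 = 0.8922
F1 = 2·P·R/(P+R) = 2·TP/(2·TP+FP+FN) = 364/(364+18+22) = 364/404 = 0.901

0.901


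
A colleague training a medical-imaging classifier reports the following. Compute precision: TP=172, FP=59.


Precision = TP/(TP+FP)
= 172/(172+59)
= 172/231 = 74.46%

74.46%


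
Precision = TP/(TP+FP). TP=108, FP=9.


Precision = TP/(TP+FP)
= 108/(108+9)
= 108/117 = 92.31%

92.31%


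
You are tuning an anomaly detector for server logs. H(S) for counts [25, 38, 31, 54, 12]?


Probabilities: [25/160, 38/160, 31/160, 54/160, 12/160] ≈ [0.1562, 0.2375, 0.1938, 0.3375, 0.075]
H = -((25/160)·log₂(25/160) + (38/160)·log₂(38/160) + (31/160)·log₂(31/160) + (54/160)·log₂(54/160) + (12/160)·log₂(12/160))
  = 2.1789 bits

2.1789 bits


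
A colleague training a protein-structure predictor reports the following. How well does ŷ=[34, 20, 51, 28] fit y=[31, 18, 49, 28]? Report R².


ȳ = 31.5
SS_res = Σ(y-ŷ)² = 17
SS_tot = Σ(y-ȳ)² = 501
R² = 1 - SS_res/SS_tot = 1 - 0.0339 = 0.9661

0.9661


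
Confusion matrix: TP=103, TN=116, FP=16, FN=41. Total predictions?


Total = TP + TN + FP + FN
= 103 + 116 + 16 + 41
= 276
(Predicted positive: 119, predicted negative: 157)

276


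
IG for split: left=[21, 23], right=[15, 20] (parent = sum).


Parent = [36, 43], H_parent = 0.9943
H_left = 0.9985 (n=44), H_right = 0.9852 (n=35)
H_children = (44/79)·0.9985 + (35/79)·0.9852 = 0.9926
IG = 0.9943 - 0.9926 = 0.0017

0.0017


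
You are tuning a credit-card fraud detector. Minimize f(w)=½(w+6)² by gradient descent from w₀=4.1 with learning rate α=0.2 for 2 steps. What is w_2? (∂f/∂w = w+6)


step 1: grad = 4.1+6 = 10.1; w = 4.1 - 0.2·(10.1) = 2.08
step 2: grad = 2.08+6 = 8.08; w = 2.08 - 0.2·(8.08) = 0.464

0.464


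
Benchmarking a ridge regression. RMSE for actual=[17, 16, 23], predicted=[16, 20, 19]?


MSE = 33/3 = 11
RMSE = √(33/3) = 3.3166

3.3166


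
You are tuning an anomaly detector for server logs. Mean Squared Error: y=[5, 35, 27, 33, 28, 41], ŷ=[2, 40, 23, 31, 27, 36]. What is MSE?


Squared errors: (5-2)²=9, (35-40)²=25, (27-23)²=16, (33-31)²=4, (28-27)²=1, (41-36)²=25
Sum = 80
MSE = 80/6 = 40/3

40/3


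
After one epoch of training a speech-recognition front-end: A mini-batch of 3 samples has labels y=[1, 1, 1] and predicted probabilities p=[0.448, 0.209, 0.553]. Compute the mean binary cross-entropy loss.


L[0] = -ln(0.448) = 0.803
L[1] = -ln(0.209) = 1.5654
L[2] = -ln(0.553) = 0.5924
mean = (0.803 + 1.5654 + 0.5924)/3 = 0.9869

0.9869


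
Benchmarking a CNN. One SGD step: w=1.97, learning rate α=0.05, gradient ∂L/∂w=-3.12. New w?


w_new = w - α·∇
= 1.97 - 0.05·-3.12
= 1.97 + 0.156
= 2.126

2.126


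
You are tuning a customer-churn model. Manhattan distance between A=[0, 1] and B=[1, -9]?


d = |0-1| + |1+ 9|
  = 1 + 10
  = 11

11


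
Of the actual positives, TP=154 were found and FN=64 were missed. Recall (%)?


Recall = TP/(TP+FN)
= 154/(154+64)
= 154/218 = 70.64%

70.64%


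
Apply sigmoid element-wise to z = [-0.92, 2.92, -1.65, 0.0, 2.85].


σ(-0.92) = 1/(1+e^0.92) = 0.285
σ(2.92) = 1/(1+e^-2.92) = 0.9488
σ(-1.65) = 1/(1+e^1.65) = 0.1611
σ(0.0) = 1/(1+e^-0.0) = 0.5
σ(2.85) = 1/(1+e^-2.85) = 0.9453
result = [0.285, 0.9488, 0.1611, 0.5, 0.9453]

[0.285, 0.9488, 0.1611, 0.5, 0.9453]


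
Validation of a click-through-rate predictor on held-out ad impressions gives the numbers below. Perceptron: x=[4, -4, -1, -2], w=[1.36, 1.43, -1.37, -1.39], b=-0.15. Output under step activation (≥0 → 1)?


z = (4)·(1.36) + (-4)·(1.43) + (-1)·(-1.37) + (-2)·(-1.39) - 0.15
  = 3.72
step(z) = 1 (z≥0)

1


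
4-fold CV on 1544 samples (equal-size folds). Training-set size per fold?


Fold size = 1544/4 = 386
Training per fold = 1544 - 386 = 1158

1158


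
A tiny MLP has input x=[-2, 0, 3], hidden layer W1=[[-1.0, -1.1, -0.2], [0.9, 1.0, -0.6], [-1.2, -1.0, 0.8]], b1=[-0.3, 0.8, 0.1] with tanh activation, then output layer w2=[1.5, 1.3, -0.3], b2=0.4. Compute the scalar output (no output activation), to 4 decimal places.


z1[0] = (-1.0)·(-2) + (-1.1)·(0) + (-0.2)·(3) - 0.3 = 1.1
z1[1] = (0.9)·(-2) + (1.0)·(0) + (-0.6)·(3) + 0.8 = -2.8
z1[2] = (-1.2)·(-2) + (-1.0)·(0) + (0.8)·(3) + 0.1 = 4.9
h = tanh(z1) = [0.8005, -0.9926, 0.9999]
output = (1.5)·(0.8005) + (1.3)·(-0.9926) + (-0.3)·(0.9999) + 0.4 = 0.0104

0.0104


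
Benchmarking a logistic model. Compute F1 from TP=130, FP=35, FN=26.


Precision = 130/165 = 0.7879
Recall = 130/156 = 0.8333
F1 = 2·P·R/(P+R) = 2·TP/(2·TP+FP+FN) = 260/(260+35+26) = 260/321 = 0.81

0.81


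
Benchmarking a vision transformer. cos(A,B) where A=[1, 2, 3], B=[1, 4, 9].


A·B = 1·1 + 2·4 + 3·9 = 36
‖A‖ = √14 = 3.7417, ‖B‖ = √98 = 9.8995
cos = 36/(√14·√98) = 36/√1372 = 0.9719

0.9719


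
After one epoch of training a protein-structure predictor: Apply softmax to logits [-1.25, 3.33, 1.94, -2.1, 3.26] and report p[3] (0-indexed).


Exponentials: e^-1.25=0.2865, e^3.33=27.9383, e^1.94=6.9588, e^-2.1=0.1225, e^3.26=26.0495
Sum = 61.3556
Softmax = [0.0047, 0.4554, 0.1134, 0.002, 0.4246]
p[3] = 0.1225/61.3556 = 0.002

0.002


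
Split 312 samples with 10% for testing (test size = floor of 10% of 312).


Test = ⌊312·10/100⌋ = 31
Train = 312 - 31 = 281

Train: 281, Test: 31


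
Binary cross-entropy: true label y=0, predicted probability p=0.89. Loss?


BCE = -[y·ln(p) + (1-y)·ln(1-p)]
= -0 - 1·ln(1-0.89)
= -ln(0.11) = 2.2073

2.2073


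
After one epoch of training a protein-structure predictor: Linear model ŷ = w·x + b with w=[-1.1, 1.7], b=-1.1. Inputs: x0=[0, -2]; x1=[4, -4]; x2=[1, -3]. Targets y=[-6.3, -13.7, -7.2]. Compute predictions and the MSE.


ŷ0 = (-1.1)·(0) + (1.7)·(-2) - 1.1 = -4.5
ŷ1 = (-1.1)·(4) + (1.7)·(-4) - 1.1 = -12.3
ŷ2 = (-1.1)·(1) + (1.7)·(-3) - 1.1 = -7.3
errors² = [3.24, 1.96, 0.01]
MSE = 5.2100/3 = 1.7367

1.7367


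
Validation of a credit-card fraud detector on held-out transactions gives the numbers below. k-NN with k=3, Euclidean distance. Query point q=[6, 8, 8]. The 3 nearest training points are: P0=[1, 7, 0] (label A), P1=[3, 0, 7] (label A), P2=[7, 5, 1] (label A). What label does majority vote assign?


d(q,P0) = 9.4868  (label A)
d(q,P1) = 8.6023  (label A)
d(q,P2) = 7.6811  (label A)
Votes: A=3, B=0
Majority → A

A


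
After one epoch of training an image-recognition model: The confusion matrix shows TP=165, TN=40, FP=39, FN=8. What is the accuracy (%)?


Accuracy = (TP+TN)/(TP+TN+FP+FN)
= (165+40)/(252)
= 205/252 = 81.35%

81.35%


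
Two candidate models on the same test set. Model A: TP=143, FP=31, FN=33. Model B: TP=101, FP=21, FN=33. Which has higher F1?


Model A: P=143/174=0.8218, R=143/176=0.8125, F1=2PR/(P+R)=2TP/(2TP+FP+FN)=286/350=0.8171
Model B: P=101/122=0.8279, R=101/134=0.7537, F1=2PR/(P+R)=2TP/(2TP+FP+FN)=202/256=0.7891
0.8171 > 0.7891 → Model A

Model A


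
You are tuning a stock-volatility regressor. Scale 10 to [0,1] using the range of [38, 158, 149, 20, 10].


min=10, max=158
(10-10)/(158-10) = 0/148 = 0.0

0.0


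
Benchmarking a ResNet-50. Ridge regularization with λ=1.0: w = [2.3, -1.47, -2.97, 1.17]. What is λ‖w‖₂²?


‖w‖₂² = (2.3)² + (-1.47)² + (-2.97)² + (1.17)²
     = 5.29 + 2.1609 + 8.8209 + 1.3689
     = 17.6407
λ·‖w‖₂² = 1.0·17.6407 = 17.6407

17.6407


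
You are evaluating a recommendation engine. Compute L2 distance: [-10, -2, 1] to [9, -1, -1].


d = √((-10-9)² + (-2+ 1)² + (1+ 1)²)
  = √(361 + 1 + 4)
  = √366 = 19.1311

19.1311


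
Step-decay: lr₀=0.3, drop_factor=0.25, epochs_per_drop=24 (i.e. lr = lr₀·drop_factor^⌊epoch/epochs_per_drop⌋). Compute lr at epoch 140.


n_drops = ⌊140/24⌋ = 5
lr = 0.3·0.25^5 = 0.3·0.0009765625 = 0.00029296875

0.00029296875


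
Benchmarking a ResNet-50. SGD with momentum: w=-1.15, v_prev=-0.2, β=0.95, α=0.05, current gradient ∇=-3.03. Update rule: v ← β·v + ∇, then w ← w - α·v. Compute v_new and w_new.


v_new = 0.95·-0.2 - 3.03 = -0.19 - 3.03 = -3.22
w_new = -1.15 - 0.05·-3.22 = -1.15 + 0.161 = -0.989

v_new=-3.22, w_new=-0.989


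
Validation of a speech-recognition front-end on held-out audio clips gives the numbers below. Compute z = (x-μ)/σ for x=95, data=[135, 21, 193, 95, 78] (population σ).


μ = 104.4, σ = 57.493
z = (95 - 104.4)/57.493 = -0.1635

-0.1635


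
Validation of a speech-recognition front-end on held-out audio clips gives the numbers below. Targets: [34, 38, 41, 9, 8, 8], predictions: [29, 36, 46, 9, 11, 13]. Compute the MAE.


Absolute errors: |34-29|=5, |38-36|=2, |41-46|=5, |9-9|=0, |8-11|=3, |8-13|=5
Sum = 20
MAE = 20/6 = 10/3

10/3


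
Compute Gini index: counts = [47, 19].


Probabilities: [47/66, 19/66] ≈ [0.7121, 0.2879]
Σpᵢ² = (2209 + 361)/66² = 2570/4356
Gini = 1 - Σpᵢ² = 1 - 2570/4356 = 0.41

0.41


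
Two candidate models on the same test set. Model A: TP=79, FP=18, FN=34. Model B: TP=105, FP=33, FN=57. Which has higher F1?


Model A: P=79/97=0.8144, R=79/113=0.6991, F1=2PR/(P+R)=2TP/(2TP+FP+FN)=158/210=0.7524
Model B: P=105/138=0.7609, R=105/162=0.6481, F1=2PR/(P+R)=2TP/(2TP+FP+FN)=210/300=0.7
0.7524 > 0.7 → Model A

Model A


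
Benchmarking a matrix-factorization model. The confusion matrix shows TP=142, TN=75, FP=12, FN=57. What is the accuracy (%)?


Accuracy = (TP+TN)/(TP+TN+FP+FN)
= (142+75)/(286)
= 217/286 = 75.87%

75.87%


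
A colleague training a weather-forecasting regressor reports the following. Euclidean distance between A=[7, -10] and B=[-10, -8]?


d = √((7+ 10)² + (-10+ 8)²)
  = √(289 + 4)
  = √293 = 17.1172

17.1172


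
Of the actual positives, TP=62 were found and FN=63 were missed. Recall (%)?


Recall = TP/(TP+FN)
= 62/(62+63)
= 62/125 = 49.6%

49.6%


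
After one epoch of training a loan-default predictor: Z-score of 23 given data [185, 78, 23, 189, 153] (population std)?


μ = 125.6, σ = 64.948
z = (23 - 125.6)/64.948 = -1.5797

-1.5797


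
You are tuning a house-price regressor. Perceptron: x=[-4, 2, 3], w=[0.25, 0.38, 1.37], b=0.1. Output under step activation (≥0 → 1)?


z = (-4)·(0.25) + (2)·(0.38) + (3)·(1.37) + 0.1
  = 3.97
step(z) = 1 (z≥0)

1


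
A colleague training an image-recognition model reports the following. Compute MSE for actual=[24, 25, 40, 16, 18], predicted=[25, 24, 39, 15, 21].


Squared errors: (24-25)²=1, (25-24)²=1, (40-39)²=1, (16-15)²=1, (18-21)²=9
Sum = 13
MSE = 13/5 = 13/5

13/5


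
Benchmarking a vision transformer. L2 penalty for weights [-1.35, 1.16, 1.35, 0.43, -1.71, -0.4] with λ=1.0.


‖w‖₂² = (-1.35)² + (1.16)² + (1.35)² + (0.43)² + (-1.71)² + (-0.4)²
     = 1.8225 + 1.3456 + 1.8225 + 0.1849 + 2.9241 + 0.16
     = 8.2596
λ·‖w‖₂² = 1.0·8.2596 = 8.2596

8.2596


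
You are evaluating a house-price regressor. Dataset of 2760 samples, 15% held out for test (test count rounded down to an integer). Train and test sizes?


Test = ⌊2760·15/100⌋ = 414
Train = 2760 - 414 = 2346

Train: 2346, Test: 414


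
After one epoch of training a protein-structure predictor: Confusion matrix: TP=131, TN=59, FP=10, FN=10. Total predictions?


Total = TP + TN + FP + FN
= 131 + 59 + 10 + 10
= 210
(Predicted positive: 141, predicted negative: 69)

210


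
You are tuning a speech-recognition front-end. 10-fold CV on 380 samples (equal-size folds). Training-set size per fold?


Fold size = 380/10 = 38
Training per fold = 380 - 38 = 342

342


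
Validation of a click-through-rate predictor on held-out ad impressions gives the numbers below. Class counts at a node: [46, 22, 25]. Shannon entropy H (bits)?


Probabilities: [46/93, 22/93, 25/93] ≈ [0.4946, 0.2366, 0.2688]
H = -((46/93)·log₂(46/93) + (22/93)·log₂(22/93) + (25/93)·log₂(25/93))
  = 1.5038 bits

1.5038 bits


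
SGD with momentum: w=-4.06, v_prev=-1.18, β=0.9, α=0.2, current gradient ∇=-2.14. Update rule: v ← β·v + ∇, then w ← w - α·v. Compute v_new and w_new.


v_new = 0.9·-1.18 - 2.14 = -1.062 - 2.14 = -3.202
w_new = -4.06 - 0.2·-3.202 = -4.06 + 0.6404 = -3.4196

v_new=-3.202, w_new=-3.4196


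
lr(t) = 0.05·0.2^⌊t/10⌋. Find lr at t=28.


n_drops = ⌊28/10⌋ = 2
lr = 0.05·0.2^2 = 0.05·0.04 = 0.002

0.002


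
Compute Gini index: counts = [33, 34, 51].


Probabilities: [33/118, 34/118, 51/118] ≈ [0.2797, 0.2881, 0.4322]
Σpᵢ² = (1089 + 1156 + 2601)/118² = 4846/13924
Gini = 1 - Σpᵢ² = 1 - 4846/13924 = 0.652

0.652


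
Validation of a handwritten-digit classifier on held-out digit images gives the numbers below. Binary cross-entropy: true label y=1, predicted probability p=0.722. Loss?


BCE = -[y·ln(p) + (1-y)·ln(1-p)]
= -1·ln(0.722) - 0
= -ln(0.722) = 0.3257

0.3257


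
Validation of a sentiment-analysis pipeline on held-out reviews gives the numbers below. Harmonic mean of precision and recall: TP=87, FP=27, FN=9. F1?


Precision = 87/114 = 0.7632
Recall = 87/96 = 0.9062
F1 = 2·P·R/(P+R) = 2·TP/(2·TP+FP+FN) = 174/(174+27+9) = 174/210 = 0.8286

0.8286


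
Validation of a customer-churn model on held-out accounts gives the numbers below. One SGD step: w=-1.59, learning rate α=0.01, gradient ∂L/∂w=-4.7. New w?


w_new = w - α·∇
= -1.59 - 0.01·-4.7
= -1.59 + 0.047
= -1.543

-1.543


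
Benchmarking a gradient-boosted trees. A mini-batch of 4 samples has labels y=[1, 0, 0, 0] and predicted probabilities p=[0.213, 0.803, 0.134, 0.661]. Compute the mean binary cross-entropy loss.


L[0] = -ln(0.213) = 1.5465
L[1] = -ln(1-0.803) = -ln(0.197) = 1.6246
L[2] = -ln(1-0.134) = -ln(0.866) = 0.1439
L[3] = -ln(1-0.661) = -ln(0.339) = 1.0818
mean = (1.5465 + 1.6246 + 0.1439 + 1.0818)/4 = 1.0992

1.0992


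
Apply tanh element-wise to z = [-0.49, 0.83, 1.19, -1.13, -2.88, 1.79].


tanh(-0.49) = -0.4542
tanh(0.83) = 0.6805
tanh(1.19) = 0.8306
tanh(-1.13) = -0.811
tanh(-2.88) = -0.9937
tanh(1.79) = 0.9458
result = [-0.4542, 0.6805, 0.8306, -0.811, -0.9937, 0.9458]

[-0.4542, 0.6805, 0.8306, -0.811, -0.9937, 0.9458]


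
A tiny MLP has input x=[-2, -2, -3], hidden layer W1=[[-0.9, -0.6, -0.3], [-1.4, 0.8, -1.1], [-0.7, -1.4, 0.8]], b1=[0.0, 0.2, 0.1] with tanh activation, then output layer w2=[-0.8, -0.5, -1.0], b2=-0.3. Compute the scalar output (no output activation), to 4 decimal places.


z1[0] = (-0.9)·(-2) + (-0.6)·(-2) + (-0.3)·(-3) + 0.0 = 3.9
z1[1] = (-1.4)·(-2) + (0.8)·(-2) + (-1.1)·(-3) + 0.2 = 4.7
z1[2] = (-0.7)·(-2) + (-1.4)·(-2) + (0.8)·(-3) + 0.1 = 1.9
h = tanh(z1) = [0.9992, 0.9998, 0.9562]
output = (-0.8)·(0.9992) + (-0.5)·(0.9998) + (-1.0)·(0.9562) - 0.3 = -2.5555

-2.5555


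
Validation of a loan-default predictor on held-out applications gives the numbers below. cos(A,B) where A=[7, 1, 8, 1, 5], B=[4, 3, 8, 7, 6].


A·B = 7·4 + 1·3 + 8·8 + 1·7 + 5·6 = 132
‖A‖ = √140 = 11.8322, ‖B‖ = √174 = 13.1909
cos = 132/(√140·√174) = 132/√24360 = 0.8457

0.8457


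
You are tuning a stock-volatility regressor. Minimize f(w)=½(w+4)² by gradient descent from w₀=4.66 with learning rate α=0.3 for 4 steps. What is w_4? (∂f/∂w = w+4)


step 1: grad = 4.66+4 = 8.66; w = 4.66 - 0.3·(8.66) = 2.062
step 2: grad = 2.062+4 = 6.062; w = 2.062 - 0.3·(6.062) = 0.2434
step 3: grad = 0.2434+4 = 4.2434; w = 0.2434 - 0.3·(4.2434) = -1.02962
step 4: grad = -1.02962+4 = 2.97038; w = -1.02962 - 0.3·(2.97038) = -1.920734

-1.920734


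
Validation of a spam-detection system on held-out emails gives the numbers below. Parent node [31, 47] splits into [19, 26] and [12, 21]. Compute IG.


Parent = [31, 47], H_parent = 0.9694
H_left = 0.9825 (n=45), H_right = 0.9457 (n=33)
H_children = (45/78)·0.9825 + (33/78)·0.9457 = 0.9669
IG = 0.9694 - 0.9669 = 0.0025

0.0025


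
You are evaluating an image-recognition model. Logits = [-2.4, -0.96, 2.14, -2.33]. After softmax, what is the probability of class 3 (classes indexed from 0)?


Exponentials: e^-2.4=0.0907, e^-0.96=0.3829, e^2.14=8.4994, e^-2.33=0.0973
Sum = 9.0703
Softmax = [0.01, 0.0422, 0.9371, 0.0107]
p[3] = 0.0973/9.0703 = 0.0107

0.0107


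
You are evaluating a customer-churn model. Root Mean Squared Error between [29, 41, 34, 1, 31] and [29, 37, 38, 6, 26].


MSE = 82/5 = 16.4
RMSE = √(82/5) = 4.0497

4.0497


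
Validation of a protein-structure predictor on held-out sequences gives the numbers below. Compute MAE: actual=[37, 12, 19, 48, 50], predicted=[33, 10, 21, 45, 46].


Absolute errors: |37-33|=4, |12-10|=2, |19-21|=2, |48-45|=3, |50-46|=4
Sum = 15
MAE = 15/5 = 3

3


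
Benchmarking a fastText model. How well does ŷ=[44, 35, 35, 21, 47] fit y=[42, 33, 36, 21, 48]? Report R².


ȳ = 36
SS_res = Σ(y-ŷ)² = 10
SS_tot = Σ(y-ȳ)² = 414
R² = 1 - SS_res/SS_tot = 1 - 0.0242 = 0.9758

0.9758


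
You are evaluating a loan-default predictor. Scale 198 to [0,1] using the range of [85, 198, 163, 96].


min=85, max=198
(198-85)/(198-85) = 113/113 = 1.0

1.0


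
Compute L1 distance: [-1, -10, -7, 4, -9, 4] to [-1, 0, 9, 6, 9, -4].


d = |-1+ 1| + |-10-0| + |-7-9| + |4-6| + |-9-9| + |4+ 4|
  = 0 + 10 + 16 + 2 + 18 + 8
  = 54

54


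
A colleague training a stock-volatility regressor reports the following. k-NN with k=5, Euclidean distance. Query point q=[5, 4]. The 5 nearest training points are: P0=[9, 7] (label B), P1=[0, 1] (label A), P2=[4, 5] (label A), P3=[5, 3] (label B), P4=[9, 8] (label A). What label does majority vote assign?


d(q,P0) = 5.0  (label B)
d(q,P1) = 5.831  (label A)
d(q,P2) = 1.4142  (label A)
d(q,P3) = 1.0  (label B)
d(q,P4) = 5.6569  (label A)
Votes: A=3, B=2
Majority → A

A


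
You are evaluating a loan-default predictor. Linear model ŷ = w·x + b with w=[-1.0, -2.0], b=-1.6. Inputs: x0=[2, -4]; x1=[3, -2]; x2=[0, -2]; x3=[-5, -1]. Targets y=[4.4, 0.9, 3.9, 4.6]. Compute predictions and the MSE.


ŷ0 = (-1.0)·(2) + (-2.0)·(-4) - 1.6 = 4.4
ŷ1 = (-1.0)·(3) + (-2.0)·(-2) - 1.6 = -0.6
ŷ2 = (-1.0)·(0) + (-2.0)·(-2) - 1.6 = 2.4
ŷ3 = (-1.0)·(-5) + (-2.0)·(-1) - 1.6 = 5.4
errors² = [0.0, 2.25, 2.25, 0.64]
MSE = 5.1400/4 = 1.285

1.285
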